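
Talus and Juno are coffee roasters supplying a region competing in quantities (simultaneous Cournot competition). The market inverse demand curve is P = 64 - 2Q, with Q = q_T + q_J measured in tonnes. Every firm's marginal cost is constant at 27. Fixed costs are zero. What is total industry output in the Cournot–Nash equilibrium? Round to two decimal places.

12.33

A representative firm's profit is π_i = q_i(64 - 2Q) - 27q_i.
Setting ∂π_i/∂q_i = 0 with rivals' quantities fixed: 37 - 4q_i - 2q_j = 0.
With identical firms every q_j equals q_i, so q_j = q_i and 37 = 6q_i, giving q_i = 37/6.
Total output Q = 37/6 + 37/6 = 37/3.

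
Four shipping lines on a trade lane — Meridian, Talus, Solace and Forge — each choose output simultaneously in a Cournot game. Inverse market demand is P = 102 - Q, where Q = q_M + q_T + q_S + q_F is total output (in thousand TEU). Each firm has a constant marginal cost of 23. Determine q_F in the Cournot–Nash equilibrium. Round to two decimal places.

A representative firm's profit is π_i = q_i(102 - Q) - 23q_i.
Setting ∂π_i/∂q_i = 0 with rivals' quantities fixed: 79 - 2q_i - Σ_{j≠i} q_j = 0.
With identical firms every q_j equals q_i, so Σ_{j≠i} q_j = 3q_i and 79 = 5q_i, giving q_i = 79/5.

15.80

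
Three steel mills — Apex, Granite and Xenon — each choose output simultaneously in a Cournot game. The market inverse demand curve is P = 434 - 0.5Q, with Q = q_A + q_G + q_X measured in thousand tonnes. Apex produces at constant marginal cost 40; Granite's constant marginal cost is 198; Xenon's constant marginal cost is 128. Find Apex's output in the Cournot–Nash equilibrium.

320

Apex's profit: π_A = (434 - 0.5Q)q_A - (40q_A). Setting ∂π_A/∂q_A = 0: 394 - q_A - (1/2)(q_G + q_X) = 0.
Granite's profit: π_G = (434 - 0.5Q)q_G - (198q_G). Setting ∂π_G/∂q_G = 0: 236 - q_G - (1/2)(q_A + q_X) = 0.
Xenon's profit: π_X = (434 - 0.5Q)q_X - (128q_X). Setting ∂π_X/∂q_X = 0: 306 - q_X - (1/2)(q_A + q_G) = 0.
Adding the 3 first-order conditions: 936 − 2Q = 0, so Q = 468.
Back-substituting: q_A = (394 − 234)/(1/2) = 320, q_G = (236 − 234)/(1/2) = 4, q_X = (306 − 234)/(1/2) = 144.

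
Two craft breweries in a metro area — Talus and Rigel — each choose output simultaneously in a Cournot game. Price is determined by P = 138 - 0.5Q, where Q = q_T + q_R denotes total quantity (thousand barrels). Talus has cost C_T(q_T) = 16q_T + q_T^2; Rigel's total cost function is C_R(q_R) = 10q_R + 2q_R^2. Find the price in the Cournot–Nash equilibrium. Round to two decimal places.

Talus's profit: π_T = (138 - 0.5Q)q_T - (16q_T + q_T²). Setting ∂π_T/∂q_T = 0: 122 - 3q_T - (1/2)(q_R) = 0.
Rigel's first-order condition: 128 - 5q_R - (1/2)(q_T) = 0.
So q_T = (122 - (1/2)q_R)/3 and q_R = (128 - (1/2)q_T)/5.
Solving the pair: q_T = 37.0169, q_R = 1292/59.
Total output Q = 58.9153, so price P = 138 - (1/2)·58.9153 = 108.5424.

108.54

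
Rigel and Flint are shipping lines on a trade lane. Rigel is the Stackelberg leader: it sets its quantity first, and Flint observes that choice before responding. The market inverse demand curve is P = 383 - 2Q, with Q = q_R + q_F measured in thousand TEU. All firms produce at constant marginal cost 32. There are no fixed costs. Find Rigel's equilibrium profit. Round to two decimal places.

7700.06

Solve by backward induction. Given q_R, the follower Flint maximises π_F = (383 - 2q_R - 2q_F)q_F - 32q_F.
Setting the follower's marginal profit to zero, 351 - 2q_R - 4q_F = 0, i.e. q_F = (351 - 2q_R)/4.
Rigel substitutes q_F(q_R) into its own profit: π_R = q_R(383 - 2q_R - (351 - 2q_R)/2) - 32q_R = (415/2 - q_R)q_R - 32q_R.
The leader's first-order condition 351/2 - 2q_R = 0 yields q_R = 351/4.
Then q_F = (351 - 2·(351/4))/4 = 351/8.
Price P = 383 - 2·(1053/8) = 479/4.
Rigel's profit: (479/4 - 32)·(351/4) = 7700.0625.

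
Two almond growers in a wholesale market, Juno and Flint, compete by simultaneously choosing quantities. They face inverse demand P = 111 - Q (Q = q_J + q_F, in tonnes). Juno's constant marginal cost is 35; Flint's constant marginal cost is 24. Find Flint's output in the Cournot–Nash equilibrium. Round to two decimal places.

32.67

Juno's profit: π_J = (111 - Q)q_J - (35q_J). Setting ∂π_J/∂q_J = 0: 76 - 2q_J - (q_F) = 0.
Flint's profit: π_F = (111 - Q)q_F - (24q_F). Setting ∂π_F/∂q_F = 0: 87 - 2q_F - (q_J) = 0.
Best responses: q_J = (76 - q_F)/2, q_F = (87 - q_J)/2.
Solving the pair: q_J = 65/3, q_F = 98/3.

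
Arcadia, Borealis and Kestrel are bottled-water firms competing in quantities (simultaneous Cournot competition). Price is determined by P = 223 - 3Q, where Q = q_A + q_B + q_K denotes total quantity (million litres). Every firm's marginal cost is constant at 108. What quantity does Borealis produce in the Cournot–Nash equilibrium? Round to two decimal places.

A representative firm's profit is π_i = q_i(223 - 3Q) - 108q_i.
Setting ∂π_i/∂q_i = 0 with rivals' quantities fixed: 115 - 6q_i - 3·Σ_{j≠i} q_j = 0.
With identical firms every q_j equals q_i, so Σ_{j≠i} q_j = 2q_i and 115 = 12q_i, giving q_i = 115/12.

9.58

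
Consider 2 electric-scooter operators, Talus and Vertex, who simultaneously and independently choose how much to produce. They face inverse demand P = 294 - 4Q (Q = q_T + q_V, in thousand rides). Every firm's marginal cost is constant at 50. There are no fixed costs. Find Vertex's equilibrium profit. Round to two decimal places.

1653.78

A representative firm's profit is π_i = q_i(294 - 4Q) - 50q_i.
Setting ∂π_i/∂q_i = 0 with rivals' quantities fixed: 244 - 8q_i - 4q_j = 0.
With identical firms every q_j equals q_i, so q_j = q_i and 244 = 12q_i, giving q_i = 61/3.
Price P = 294 - 4·(122/3) = 394/3.
Vertex's profit: (394/3 - 50)·(61/3) = 1653.7778.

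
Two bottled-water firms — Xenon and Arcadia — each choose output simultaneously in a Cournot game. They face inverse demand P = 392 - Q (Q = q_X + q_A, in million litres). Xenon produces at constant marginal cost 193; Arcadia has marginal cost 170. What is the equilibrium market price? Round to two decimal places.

Xenon's profit: π_X = (392 - Q)q_X - (193q_X). Setting ∂π_X/∂q_X = 0: 199 - 2q_X - (q_A) = 0.
Arcadia's profit: π_A = (392 - Q)q_A - (170q_A). Setting ∂π_A/∂q_A = 0: 222 - 2q_A - (q_X) = 0.
Best responses: q_X = (199 - q_A)/2, q_A = (222 - q_X)/2.
Substituting one into the other gives q_X = 176/3 and q_A = 245/3.
Total output Q = 421/3, so price P = 392 - 421/3 = 755/3.

251.67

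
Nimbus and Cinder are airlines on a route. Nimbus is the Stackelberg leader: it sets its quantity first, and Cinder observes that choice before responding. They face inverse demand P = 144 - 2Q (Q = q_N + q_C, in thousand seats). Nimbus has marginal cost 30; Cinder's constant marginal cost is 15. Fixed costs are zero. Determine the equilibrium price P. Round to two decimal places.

Solve by backward induction. Given q_N, the follower Cinder maximises π_C = (144 - 2q_N - 2q_C)q_C - 15q_C.
Setting the follower's marginal profit to zero, 129 - 2q_N - 4q_C = 0, i.e. q_C = (129 - 2q_N)/4.
Nimbus substitutes q_C(q_N) into its own profit: π_N = q_N(144 - 2q_N - (129 - 2q_N)/2) - 30q_N = (159/2 - q_N)q_N - 30q_N.
Maximising: ∂π_N/∂q_N = 99/2 - 2q_N = 0, giving q_N = 99/4.
Then q_C = (129 - 2·(99/4))/4 = 159/8.
Total output Q = 357/8, so price P = 144 - 2·(357/8) = 219/4.

54.75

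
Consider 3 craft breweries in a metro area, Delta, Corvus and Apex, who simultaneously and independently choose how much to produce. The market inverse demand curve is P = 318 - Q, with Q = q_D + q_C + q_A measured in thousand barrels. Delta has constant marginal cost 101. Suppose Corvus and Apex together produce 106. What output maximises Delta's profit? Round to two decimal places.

With rivals' combined output fixed at 106, Delta's profit is π_D = (318 - 106 - q_D)q_D - (101q_D) = (212 - q_D)q_D - (101q_D).
∂π_D/∂q_D = 111 - 2q_D = 0, so q_D = 111/2.

55.50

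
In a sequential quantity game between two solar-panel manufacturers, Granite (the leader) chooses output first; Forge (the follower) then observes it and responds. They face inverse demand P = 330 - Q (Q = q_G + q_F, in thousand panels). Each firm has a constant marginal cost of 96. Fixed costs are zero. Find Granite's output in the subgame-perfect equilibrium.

The follower Forge best-responds to any q_G: π_F = (330 - Q)q_F - 96q_F.
∂π_F/∂q_F = 234 - q_G - 2q_F = 0 gives the reaction function q_F = (234 - q_G)/2.
The leader anticipates this reaction. Substituting into P = 330 - Q gives P = 213 - (1/2)q_G, so π_G = (213 - (1/2)q_G)q_G - 96q_G.
Maximising: ∂π_G/∂q_G = 117 - q_G = 0, giving q_G = 117.
Then q_F = (234 - 117)/2 = 117/2.

117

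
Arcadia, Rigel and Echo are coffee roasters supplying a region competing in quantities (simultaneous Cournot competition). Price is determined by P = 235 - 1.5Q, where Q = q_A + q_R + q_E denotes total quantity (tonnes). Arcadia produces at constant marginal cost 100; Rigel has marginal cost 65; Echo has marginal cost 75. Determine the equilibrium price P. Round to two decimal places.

Arcadia's profit: π_A = (235 - 1.5Q)q_A - (100q_A). Setting ∂π_A/∂q_A = 0: 135 - 3q_A - (3/2)(q_R + q_E) = 0.
Rigel's first-order condition: 170 - 3q_R - (3/2)(q_A + q_E) = 0.
Echo's first-order condition: 160 - 3q_E - (3/2)(q_A + q_R) = 0.
Adding the 3 conditions: 465 − 3Q − 3Q = 0, i.e. Q = 155/2.
Back-substituting: q_A = (135 − 465/4)/(3/2) = 25/2, q_R = (170 − 465/4)/(3/2) = 215/6, q_E = (160 − 465/4)/(3/2) = 175/6.
Total output Q = 155/2, so price P = 235 - (3/2)·(155/2) = 475/4.

118.75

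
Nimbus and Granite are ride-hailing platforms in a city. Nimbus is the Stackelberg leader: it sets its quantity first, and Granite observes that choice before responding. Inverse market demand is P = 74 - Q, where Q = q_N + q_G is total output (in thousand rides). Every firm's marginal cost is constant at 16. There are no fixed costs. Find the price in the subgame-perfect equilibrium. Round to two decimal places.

Solve by backward induction. Given q_N, the follower Granite maximises π_G = (74 - q_N - q_G)q_G - 16q_G.
Follower FOC: 58 - q_N - 2q_G = 0, so q_G(q_N) = (58 - q_N)/2.
The leader anticipates this reaction. Substituting into P = 74 - Q gives P = 45 - (1/2)q_N, so π_N = (45 - (1/2)q_N)q_N - 16q_N.
The leader's first-order condition 29 - q_N = 0 yields q_N = 29.
Then q_G = (58 - 29)/2 = 29/2.
Total output Q = 87/2, so price P = 74 - 87/2 = 61/2.

30.50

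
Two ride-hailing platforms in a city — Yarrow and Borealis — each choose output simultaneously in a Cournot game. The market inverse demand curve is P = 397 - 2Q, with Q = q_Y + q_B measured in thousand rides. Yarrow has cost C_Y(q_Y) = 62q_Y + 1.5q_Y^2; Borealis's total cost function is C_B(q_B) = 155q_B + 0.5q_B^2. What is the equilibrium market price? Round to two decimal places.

254.10

Yarrow's profit: π_Y = (397 - 2Q)q_Y - (62q_Y + (3/2)q_Y²). Setting ∂π_Y/∂q_Y = 0: 335 - 7q_Y - 2(q_B) = 0.
Borealis's profit: π_B = (397 - 2Q)q_B - (155q_B + (1/2)q_B²). Setting ∂π_B/∂q_B = 0: 242 - 5q_B - 2(q_Y) = 0.
Rearranging gives the reaction functions q_Y = (335 - 2q_B)/7 and q_B = (242 - 2q_Y)/5.
Solving the pair: q_Y = 1191/31, q_B = 1024/31.
Total output Q = 71.4516, so price P = 397 - 2·71.4516 = 254.0968.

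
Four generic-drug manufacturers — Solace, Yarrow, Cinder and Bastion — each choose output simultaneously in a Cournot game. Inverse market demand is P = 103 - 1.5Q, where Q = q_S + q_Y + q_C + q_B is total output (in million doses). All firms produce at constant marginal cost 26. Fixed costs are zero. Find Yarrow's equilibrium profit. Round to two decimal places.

A representative firm's profit is π_i = q_i(103 - 1.5Q) - 26q_i.
Setting ∂π_i/∂q_i = 0 with rivals' quantities fixed: 77 - 3q_i - (3/2)·Σ_{j≠i} q_j = 0.
By symmetry each firm produces the same amount; substituting Σ_{j≠i} q_j = 3q_i yields q_i = 77/(15/2) = 154/15.
Price P = 103 - (3/2)·(616/15) = 207/5.
Yarrow's profit: (207/5 - 26)·(154/15) = 158.1067.

158.11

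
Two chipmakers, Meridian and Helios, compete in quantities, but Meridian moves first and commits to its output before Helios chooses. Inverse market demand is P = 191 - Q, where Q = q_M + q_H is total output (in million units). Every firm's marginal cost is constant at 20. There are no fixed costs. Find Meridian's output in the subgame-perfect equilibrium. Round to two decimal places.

Solve by backward induction. Given q_M, the follower Helios maximises π_H = (191 - q_M - q_H)q_H - 20q_H.
Setting the follower's marginal profit to zero, 171 - q_M - 2q_H = 0, i.e. q_H = (171 - q_M)/2.
Meridian substitutes q_H(q_M) into its own profit: π_M = q_M(191 - q_M - (171 - q_M)/2) - 20q_M = (211/2 - (1/2)q_M)q_M - 20q_M.
Maximising: ∂π_M/∂q_M = 171/2 - q_M = 0, giving q_M = 171/2.
Then q_H = (171 - 171/2)/2 = 171/4.

85.50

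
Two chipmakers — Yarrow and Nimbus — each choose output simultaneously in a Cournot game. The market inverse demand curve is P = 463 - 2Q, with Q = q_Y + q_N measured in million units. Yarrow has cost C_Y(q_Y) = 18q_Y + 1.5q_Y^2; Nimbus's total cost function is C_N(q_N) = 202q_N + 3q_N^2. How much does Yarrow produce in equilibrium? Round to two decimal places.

59.52

Yarrow's profit: π_Y = (463 - 2Q)q_Y - (18q_Y + (3/2)q_Y²). Setting ∂π_Y/∂q_Y = 0: 445 - 7q_Y - 2(q_N) = 0.
Nimbus's profit: π_N = (463 - 2Q)q_N - (202q_N + 3q_N²). Setting ∂π_N/∂q_N = 0: 261 - 10q_N - 2(q_Y) = 0.
So q_Y = (445 - 2q_N)/7 and q_N = (261 - 2q_Y)/10.
Solving the pair: q_Y = 1964/33, q_N = 937/66.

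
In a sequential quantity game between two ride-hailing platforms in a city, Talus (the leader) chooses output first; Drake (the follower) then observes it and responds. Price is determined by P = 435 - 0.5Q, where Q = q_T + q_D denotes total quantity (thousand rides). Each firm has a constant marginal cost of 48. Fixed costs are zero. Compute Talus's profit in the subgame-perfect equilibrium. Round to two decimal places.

Solve by backward induction. Given q_T, the follower Drake maximises π_D = (435 - (1/2)q_T - (1/2)q_D)q_D - 48q_D.
∂π_D/∂q_D = 387 - (1/2)q_T - q_D = 0 gives the reaction function q_D = (387 - (1/2)q_T).
Talus substitutes q_D(q_T) into its own profit: π_T = q_T(435 - (1/2)q_T - (387 - (1/2)q_T)/2) - 48q_T = (483/2 - (1/4)q_T)q_T - 48q_T.
Leader FOC: 387/2 - (1/2)q_T = 0, so q_T = 387.
Then q_D = (387 - (1/2)·387) = 387/2.
Price P = 435 - (1/2)·(1161/2) = 579/4.
Talus's profit: (579/4 - 48)·387 = 37442.2500.

37442.25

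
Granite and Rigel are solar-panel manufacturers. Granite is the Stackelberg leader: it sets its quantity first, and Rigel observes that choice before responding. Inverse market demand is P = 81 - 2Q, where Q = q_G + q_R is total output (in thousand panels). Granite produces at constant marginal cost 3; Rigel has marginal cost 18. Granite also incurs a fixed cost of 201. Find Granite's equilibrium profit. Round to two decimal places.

339.56

Solve by backward induction. Given q_G, the follower Rigel maximises π_R = (81 - 2q_G - 2q_R)q_R - 18q_R.
∂π_R/∂q_R = 63 - 2q_G - 4q_R = 0 gives the reaction function q_R = (63 - 2q_G)/4.
The leader anticipates this reaction. Substituting into P = 81 - 2Q gives P = 99/2 - q_G, so π_G = (99/2 - q_G)q_G - 3q_G.
Leader FOC: 93/2 - 2q_G = 0, so q_G = 93/4.
Then q_R = (63 - 2·(93/4))/4 = 33/8.
Price P = 81 - 2·(219/8) = 105/4.
Granite's profit: (105/4 - 3)·(93/4) - 201 = 339.5625.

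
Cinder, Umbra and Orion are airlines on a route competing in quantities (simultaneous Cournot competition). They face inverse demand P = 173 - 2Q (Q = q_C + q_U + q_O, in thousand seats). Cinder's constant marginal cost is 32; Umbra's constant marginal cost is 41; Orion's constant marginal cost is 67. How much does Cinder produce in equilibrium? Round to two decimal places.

Cinder's profit: π_C = (173 - 2Q)q_C - (32q_C). Setting ∂π_C/∂q_C = 0: 141 - 4q_C - 2(q_U + q_O) = 0.
Umbra's profit: π_U = (173 - 2Q)q_U - (41q_U). Setting ∂π_U/∂q_U = 0: 132 - 4q_U - 2(q_C + q_O) = 0.
Orion's first-order condition: 106 - 4q_O - 2(q_C + q_U) = 0.
Summing all 3 equations gives 379 − 8Q = 0, hence Q = 379/8.
Back-substituting: q_C = (141 − 379/4)/2 = 185/8, q_U = (132 − 379/4)/2 = 149/8, q_O = (106 − 379/4)/2 = 45/8.

23.13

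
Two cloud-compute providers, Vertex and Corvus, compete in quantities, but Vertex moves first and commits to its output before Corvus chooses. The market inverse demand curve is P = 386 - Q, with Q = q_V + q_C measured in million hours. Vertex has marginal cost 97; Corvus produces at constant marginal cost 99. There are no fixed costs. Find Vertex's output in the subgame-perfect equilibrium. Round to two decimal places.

145.50

The follower Corvus best-responds to any q_V: π_C = (386 - Q)q_C - 99q_C.
Setting the follower's marginal profit to zero, 287 - q_V - 2q_C = 0, i.e. q_C = (287 - q_V)/2.
Vertex substitutes q_C(q_V) into its own profit: π_V = q_V(386 - q_V - (287 - q_V)/2) - 97q_V = (485/2 - (1/2)q_V)q_V - 97q_V.
Maximising: ∂π_V/∂q_V = 291/2 - q_V = 0, giving q_V = 291/2.
Then q_C = (287 - 291/2)/2 = 283/4.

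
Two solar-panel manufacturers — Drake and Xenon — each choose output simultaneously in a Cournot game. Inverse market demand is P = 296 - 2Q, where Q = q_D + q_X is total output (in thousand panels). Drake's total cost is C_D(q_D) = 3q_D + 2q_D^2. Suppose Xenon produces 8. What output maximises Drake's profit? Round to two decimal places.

34.63

With the rival's output fixed at 8, Drake's profit is π_D = (296 - 2·8 - 2q_D)q_D - (3q_D + 2q_D²) = (280 - 2q_D)q_D - (3q_D + 2q_D²).
∂π_D/∂q_D = 277 - 8q_D = 0, so q_D = 277/8.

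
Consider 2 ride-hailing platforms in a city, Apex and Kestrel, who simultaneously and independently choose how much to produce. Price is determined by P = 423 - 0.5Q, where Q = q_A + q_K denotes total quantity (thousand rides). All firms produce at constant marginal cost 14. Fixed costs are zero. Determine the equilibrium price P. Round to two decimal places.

A representative firm's profit is π_i = q_i(423 - 0.5Q) - 14q_i.
Setting ∂π_i/∂q_i = 0 with rivals' quantities fixed: 409 - q_i - (1/2)q_j = 0.
By symmetry each firm produces the same amount; substituting q_j = q_i yields q_i = 409/(3/2) = 818/3.
Total output Q = 1636/3, so price P = 423 - (1/2)·(1636/3) = 451/3.

150.33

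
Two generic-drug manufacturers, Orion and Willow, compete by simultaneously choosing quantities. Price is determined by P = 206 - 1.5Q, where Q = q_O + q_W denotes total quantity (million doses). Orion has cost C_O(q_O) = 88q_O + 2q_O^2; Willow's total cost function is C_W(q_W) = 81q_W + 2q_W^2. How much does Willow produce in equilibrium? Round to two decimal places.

Orion's profit: π_O = (206 - 1.5Q)q_O - (88q_O + 2q_O²). Setting ∂π_O/∂q_O = 0: 118 - 7q_O - (3/2)(q_W) = 0.
Willow's profit: π_W = (206 - 1.5Q)q_W - (81q_W + 2q_W²). Setting ∂π_W/∂q_W = 0: 125 - 7q_W - (3/2)(q_O) = 0.
Best responses: q_O = (118 - (3/2)q_W)/7, q_W = (125 - (3/2)q_O)/7.
Solving the pair: q_O = 13.6578, q_W = 14.9305.

14.93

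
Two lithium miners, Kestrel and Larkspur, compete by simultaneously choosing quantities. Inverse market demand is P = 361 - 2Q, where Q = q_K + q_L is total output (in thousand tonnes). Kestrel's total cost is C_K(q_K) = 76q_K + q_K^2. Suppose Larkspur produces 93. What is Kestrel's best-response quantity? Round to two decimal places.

16.50

With the rival's output fixed at 93, Kestrel's profit is π_K = (361 - 2·93 - 2q_K)q_K - (76q_K + q_K²) = (175 - 2q_K)q_K - (76q_K + q_K²).
∂π_K/∂q_K = 99 - 6q_K = 0, so q_K = 33/2.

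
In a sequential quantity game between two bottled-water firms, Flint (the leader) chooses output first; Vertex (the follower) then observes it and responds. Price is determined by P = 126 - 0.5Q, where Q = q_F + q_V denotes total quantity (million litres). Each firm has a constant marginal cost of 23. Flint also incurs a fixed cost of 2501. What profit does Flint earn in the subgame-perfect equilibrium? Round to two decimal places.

Solve by backward induction. Given q_F, the follower Vertex maximises π_V = (126 - (1/2)q_F - (1/2)q_V)q_V - 23q_V.
Follower FOC: 103 - (1/2)q_F - q_V = 0, so q_V(q_F) = (103 - (1/2)q_F).
The leader anticipates this reaction. Substituting into P = 126 - 0.5Q gives P = 149/2 - (1/4)q_F, so π_F = (149/2 - (1/4)q_F)q_F - 23q_F.
Maximising: ∂π_F/∂q_F = 103/2 - (1/2)q_F = 0, giving q_F = 103.
Then q_V = (103 - (1/2)·103) = 103/2.
Price P = 126 - (1/2)·(309/2) = 195/4.
Flint's profit: (195/4 - 23)·103 - 2501 = 605/4.

151.25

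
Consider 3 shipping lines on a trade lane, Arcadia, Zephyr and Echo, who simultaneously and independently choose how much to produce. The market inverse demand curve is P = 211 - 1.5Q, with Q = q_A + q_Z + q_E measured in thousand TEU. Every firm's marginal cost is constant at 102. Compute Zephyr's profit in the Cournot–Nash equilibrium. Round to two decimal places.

Each firm earns π_i = (211 - 1.5Q)q_i - 102q_i.
First-order condition (treating rivals' output as given): 109 - 3q_i - (3/2)·Σ_{j≠i} q_j = 0.
With identical firms every q_j equals q_i, so Σ_{j≠i} q_j = 2q_i and 109 = 6q_i, giving q_i = 109/6.
Price P = 211 - (3/2)·(109/2) = 517/4.
Zephyr's profit: (517/4 - 102)·(109/6) = 495.0417.

495.04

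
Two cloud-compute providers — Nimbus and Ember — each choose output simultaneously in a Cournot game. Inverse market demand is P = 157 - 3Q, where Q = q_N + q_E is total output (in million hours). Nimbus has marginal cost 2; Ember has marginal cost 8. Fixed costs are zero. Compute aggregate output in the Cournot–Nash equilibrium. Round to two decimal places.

33.78

Nimbus's profit: π_N = (157 - 3Q)q_N - (2q_N). Setting ∂π_N/∂q_N = 0: 155 - 6q_N - 3(q_E) = 0.
Ember's first-order condition: 149 - 6q_E - 3(q_N) = 0.
So q_N = (155 - 3q_E)/6 and q_E = (149 - 3q_N)/6.
Solving the pair: q_N = 161/9, q_E = 143/9.
Total output Q = 161/9 + 143/9 = 304/9.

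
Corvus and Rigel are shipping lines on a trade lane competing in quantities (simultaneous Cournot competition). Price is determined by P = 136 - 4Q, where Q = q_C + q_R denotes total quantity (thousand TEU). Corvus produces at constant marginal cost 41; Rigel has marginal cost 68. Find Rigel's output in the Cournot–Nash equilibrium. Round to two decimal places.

3.42

Corvus's profit: π_C = (136 - 4Q)q_C - (41q_C). Setting ∂π_C/∂q_C = 0: 95 - 8q_C - 4(q_R) = 0.
Rigel's first-order condition: 68 - 8q_R - 4(q_C) = 0.
So q_C = (95 - 4q_R)/8 and q_R = (68 - 4q_C)/8.
Substituting one into the other gives q_C = 61/6 and q_R = 41/12.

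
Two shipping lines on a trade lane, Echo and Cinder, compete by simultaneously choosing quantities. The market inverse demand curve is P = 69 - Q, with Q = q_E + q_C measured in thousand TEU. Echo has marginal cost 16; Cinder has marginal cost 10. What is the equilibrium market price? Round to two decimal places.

31.67

Echo's profit: π_E = (69 - Q)q_E - (16q_E). Setting ∂π_E/∂q_E = 0: 53 - 2q_E - (q_C) = 0.
Cinder's first-order condition: 59 - 2q_C - (q_E) = 0.
So q_E = (53 - q_C)/2 and q_C = (59 - q_E)/2.
Substituting one into the other gives q_E = 47/3 and q_C = 65/3.
Total output Q = 112/3, so price P = 69 - 112/3 = 95/3.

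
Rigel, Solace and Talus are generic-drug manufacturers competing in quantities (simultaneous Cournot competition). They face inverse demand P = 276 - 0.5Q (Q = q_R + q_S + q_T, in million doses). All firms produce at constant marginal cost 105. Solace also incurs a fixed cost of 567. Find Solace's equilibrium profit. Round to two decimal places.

Each firm earns π_i = (276 - 0.5Q)q_i - 105q_i.
Setting ∂π_i/∂q_i = 0 with rivals' quantities fixed: 171 - q_i - (1/2)·Σ_{j≠i} q_j = 0.
With identical firms every q_j equals q_i, so Σ_{j≠i} q_j = 2q_i and 171 = 2q_i, giving q_i = 171/2.
Price P = 276 - (1/2)·(513/2) = 591/4.
Solace's profit: (591/4 - 105)·(171/2) - 567 = 3088.1250.

3088.13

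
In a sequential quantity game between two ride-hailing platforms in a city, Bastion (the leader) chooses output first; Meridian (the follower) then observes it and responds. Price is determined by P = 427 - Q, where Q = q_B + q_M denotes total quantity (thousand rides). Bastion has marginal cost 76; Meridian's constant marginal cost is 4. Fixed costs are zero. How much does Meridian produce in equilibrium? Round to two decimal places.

141.75

Solve by backward induction. Given q_B, the follower Meridian maximises π_M = (427 - q_B - q_M)q_M - 4q_M.
Setting the follower's marginal profit to zero, 423 - q_B - 2q_M = 0, i.e. q_M = (423 - q_B)/2.
Bastion substitutes q_M(q_B) into its own profit: π_B = q_B(427 - q_B - (423 - q_B)/2) - 76q_B = (431/2 - (1/2)q_B)q_B - 76q_B.
Maximising: ∂π_B/∂q_B = 279/2 - q_B = 0, giving q_B = 279/2.
Then q_M = (423 - 279/2)/2 = 567/4.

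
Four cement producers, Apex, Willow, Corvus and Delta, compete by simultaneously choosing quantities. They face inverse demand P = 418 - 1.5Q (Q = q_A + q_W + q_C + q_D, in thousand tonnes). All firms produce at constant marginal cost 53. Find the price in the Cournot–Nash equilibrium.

126

A representative firm's profit is π_i = q_i(418 - 1.5Q) - 53q_i.
First-order condition (treating rivals' output as given): 365 - 3q_i - (3/2)·Σ_{j≠i} q_j = 0.
With identical firms every q_j equals q_i, so Σ_{j≠i} q_j = 3q_i and 365 = (15/2)q_i, giving q_i = 146/3.
Total output Q = 584/3, so price P = 418 - (3/2)·(584/3) = 126.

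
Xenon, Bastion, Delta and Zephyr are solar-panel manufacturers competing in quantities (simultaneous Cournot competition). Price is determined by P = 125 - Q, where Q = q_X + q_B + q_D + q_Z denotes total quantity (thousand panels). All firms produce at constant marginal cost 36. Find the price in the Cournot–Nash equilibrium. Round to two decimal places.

53.80

Each firm earns π_i = (125 - Q)q_i - 36q_i.
Setting ∂π_i/∂q_i = 0 with rivals' quantities fixed: 89 - 2q_i - Σ_{j≠i} q_j = 0.
With identical firms every q_j equals q_i, so Σ_{j≠i} q_j = 3q_i and 89 = 5q_i, giving q_i = 89/5.
Total output Q = 356/5, so price P = 125 - 356/5 = 269/5.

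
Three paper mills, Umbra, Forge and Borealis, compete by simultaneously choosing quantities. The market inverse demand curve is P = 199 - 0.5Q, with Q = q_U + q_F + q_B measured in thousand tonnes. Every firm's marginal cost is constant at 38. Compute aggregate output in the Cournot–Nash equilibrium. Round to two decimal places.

Each firm earns π_i = (199 - 0.5Q)q_i - 38q_i.
First-order condition (treating rivals' output as given): 161 - q_i - (1/2)·Σ_{j≠i} q_j = 0.
By symmetry each firm produces the same amount; substituting Σ_{j≠i} q_j = 2q_i yields q_i = 161/2.
Total output Q = 161/2 + 161/2 + 161/2 = 483/2.

241.50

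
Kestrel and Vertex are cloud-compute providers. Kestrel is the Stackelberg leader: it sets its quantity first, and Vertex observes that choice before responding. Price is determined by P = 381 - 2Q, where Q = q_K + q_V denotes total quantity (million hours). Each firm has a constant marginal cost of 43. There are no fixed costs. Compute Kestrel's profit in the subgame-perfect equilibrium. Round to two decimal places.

7140.25

Solve by backward induction. Given q_K, the follower Vertex maximises π_V = (381 - 2q_K - 2q_V)q_V - 43q_V.
Setting the follower's marginal profit to zero, 338 - 2q_K - 4q_V = 0, i.e. q_V = (338 - 2q_K)/4.
Kestrel substitutes q_V(q_K) into its own profit: π_K = q_K(381 - 2q_K - (338 - 2q_K)/2) - 43q_K = (212 - q_K)q_K - 43q_K.
Maximising: ∂π_K/∂q_K = 169 - 2q_K = 0, giving q_K = 169/2.
Then q_V = (338 - 2·(169/2))/4 = 169/4.
Price P = 381 - 2·(507/4) = 255/2.
Kestrel's profit: (255/2 - 43)·(169/2) = 7140.2500.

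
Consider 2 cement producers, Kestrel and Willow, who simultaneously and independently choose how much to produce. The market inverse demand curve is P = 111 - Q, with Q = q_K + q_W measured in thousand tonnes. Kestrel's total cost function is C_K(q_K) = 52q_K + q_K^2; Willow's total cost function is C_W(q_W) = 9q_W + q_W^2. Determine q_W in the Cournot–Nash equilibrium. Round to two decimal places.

Kestrel's profit: π_K = (111 - Q)q_K - (52q_K + q_K²). Setting ∂π_K/∂q_K = 0: 59 - 4q_K - (q_W) = 0.
Willow's first-order condition: 102 - 4q_W - (q_K) = 0.
Best responses: q_K = (59 - q_W)/4, q_W = (102 - q_K)/4.
Substituting one into the other gives q_K = 134/15 and q_W = 349/15.

23.27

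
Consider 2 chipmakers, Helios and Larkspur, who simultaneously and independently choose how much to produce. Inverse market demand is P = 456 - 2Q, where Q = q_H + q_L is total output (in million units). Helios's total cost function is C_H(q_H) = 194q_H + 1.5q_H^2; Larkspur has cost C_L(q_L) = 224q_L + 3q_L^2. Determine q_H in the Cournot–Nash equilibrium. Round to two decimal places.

Helios's profit: π_H = (456 - 2Q)q_H - (194q_H + (3/2)q_H²). Setting ∂π_H/∂q_H = 0: 262 - 7q_H - 2(q_L) = 0.
Larkspur's first-order condition: 232 - 10q_L - 2(q_H) = 0.
Rearranging gives the reaction functions q_H = (262 - 2q_L)/7 and q_L = (232 - 2q_H)/10.
Substituting one into the other gives q_H = 98/3 and q_L = 50/3.

32.67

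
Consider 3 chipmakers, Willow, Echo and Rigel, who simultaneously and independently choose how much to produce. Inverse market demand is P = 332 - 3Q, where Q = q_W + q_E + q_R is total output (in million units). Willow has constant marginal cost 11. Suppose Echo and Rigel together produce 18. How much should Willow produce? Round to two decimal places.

44.50

With rivals' combined output fixed at 18, Willow's profit is π_W = (332 - 3·18 - 3q_W)q_W - (11q_W) = (278 - 3q_W)q_W - (11q_W).
∂π_W/∂q_W = 267 - 6q_W = 0, so q_W = 89/2.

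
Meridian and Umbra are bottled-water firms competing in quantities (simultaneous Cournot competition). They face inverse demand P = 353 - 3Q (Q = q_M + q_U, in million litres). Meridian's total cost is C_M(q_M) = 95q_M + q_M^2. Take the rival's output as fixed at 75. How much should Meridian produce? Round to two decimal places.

4.13

With the rival's output fixed at 75, Meridian's profit is π_M = (353 - 3·75 - 3q_M)q_M - (95q_M + q_M²) = (128 - 3q_M)q_M - (95q_M + q_M²).
∂π_M/∂q_M = 33 - 8q_M = 0, so q_M = 33/8.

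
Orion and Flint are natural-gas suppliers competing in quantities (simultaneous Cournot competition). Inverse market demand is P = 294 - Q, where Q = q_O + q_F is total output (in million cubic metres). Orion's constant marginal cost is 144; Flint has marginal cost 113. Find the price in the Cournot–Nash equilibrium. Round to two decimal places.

Orion's profit: π_O = (294 - Q)q_O - (144q_O). Setting ∂π_O/∂q_O = 0: 150 - 2q_O - (q_F) = 0.
Flint's first-order condition: 181 - 2q_F - (q_O) = 0.
So q_O = (150 - q_F)/2 and q_F = (181 - q_O)/2.
Substituting one into the other gives q_O = 119/3 and q_F = 212/3.
Total output Q = 331/3, so price P = 294 - 331/3 = 551/3.

183.67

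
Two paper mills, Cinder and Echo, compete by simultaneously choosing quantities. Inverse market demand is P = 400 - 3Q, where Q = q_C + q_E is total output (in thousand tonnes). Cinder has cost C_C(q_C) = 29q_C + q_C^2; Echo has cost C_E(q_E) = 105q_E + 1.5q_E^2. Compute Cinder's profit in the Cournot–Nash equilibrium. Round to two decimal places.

6069.15

Cinder's profit: π_C = (400 - 3Q)q_C - (29q_C + q_C²). Setting ∂π_C/∂q_C = 0: 371 - 8q_C - 3(q_E) = 0.
Echo's profit: π_E = (400 - 3Q)q_E - (105q_E + (3/2)q_E²). Setting ∂π_E/∂q_E = 0: 295 - 9q_E - 3(q_C) = 0.
Rearranging gives the reaction functions q_C = (371 - 3q_E)/8 and q_E = (295 - 3q_C)/9.
Solving the pair: q_C = 818/21, q_E = 1247/63.
Price P = 400 - 3·58.7460 = 223.7619.
Cinder's profit: 223.7619·(818/21) - 29·(818/21) - (818/21)² = 6069.1519.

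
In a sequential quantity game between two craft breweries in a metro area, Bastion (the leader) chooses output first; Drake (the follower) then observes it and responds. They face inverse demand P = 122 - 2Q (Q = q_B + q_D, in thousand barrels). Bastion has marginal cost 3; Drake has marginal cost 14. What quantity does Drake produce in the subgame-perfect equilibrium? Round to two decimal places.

10.75

Solve by backward induction. Given q_B, the follower Drake maximises π_D = (122 - 2q_B - 2q_D)q_D - 14q_D.
Setting the follower's marginal profit to zero, 108 - 2q_B - 4q_D = 0, i.e. q_D = (108 - 2q_B)/4.
The leader anticipates this reaction. Substituting into P = 122 - 2Q gives P = 68 - q_B, so π_B = (68 - q_B)q_B - 3q_B.
Leader FOC: 65 - 2q_B = 0, so q_B = 65/2.
Then q_D = (108 - 2·(65/2))/4 = 43/4.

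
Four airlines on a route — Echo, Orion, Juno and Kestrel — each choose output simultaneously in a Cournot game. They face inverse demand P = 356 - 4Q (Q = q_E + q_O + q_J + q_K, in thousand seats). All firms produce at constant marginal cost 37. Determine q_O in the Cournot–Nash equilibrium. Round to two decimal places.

A representative firm's profit is π_i = q_i(356 - 4Q) - 37q_i.
Setting ∂π_i/∂q_i = 0 with rivals' quantities fixed: 319 - 8q_i - 4·Σ_{j≠i} q_j = 0.
With identical firms every q_j equals q_i, so Σ_{j≠i} q_j = 3q_i and 319 = 20q_i, giving q_i = 319/20.

15.95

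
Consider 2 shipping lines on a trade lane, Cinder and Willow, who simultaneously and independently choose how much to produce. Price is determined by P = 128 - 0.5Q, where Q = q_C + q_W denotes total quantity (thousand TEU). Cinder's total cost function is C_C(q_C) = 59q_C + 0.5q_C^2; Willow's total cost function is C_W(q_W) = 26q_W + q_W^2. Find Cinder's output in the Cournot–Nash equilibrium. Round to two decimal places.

Cinder's profit: π_C = (128 - 0.5Q)q_C - (59q_C + (1/2)q_C²). Setting ∂π_C/∂q_C = 0: 69 - 2q_C - (1/2)(q_W) = 0.
Willow's first-order condition: 102 - 3q_W - (1/2)(q_C) = 0.
Rearranging gives the reaction functions q_C = (69 - (1/2)q_W)/2 and q_W = (102 - (1/2)q_C)/3.
Solving the pair: q_C = 624/23, q_W = 678/23.

27.13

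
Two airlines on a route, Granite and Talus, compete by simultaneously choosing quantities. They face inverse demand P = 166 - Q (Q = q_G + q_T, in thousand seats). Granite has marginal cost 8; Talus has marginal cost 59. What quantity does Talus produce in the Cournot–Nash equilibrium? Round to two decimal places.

Granite's profit: π_G = (166 - Q)q_G - (8q_G). Setting ∂π_G/∂q_G = 0: 158 - 2q_G - (q_T) = 0.
Talus's profit: π_T = (166 - Q)q_T - (59q_T). Setting ∂π_T/∂q_T = 0: 107 - 2q_T - (q_G) = 0.
Best responses: q_G = (158 - q_T)/2, q_T = (107 - q_G)/2.
Solving the pair: q_G = 209/3, q_T = 56/3.

18.67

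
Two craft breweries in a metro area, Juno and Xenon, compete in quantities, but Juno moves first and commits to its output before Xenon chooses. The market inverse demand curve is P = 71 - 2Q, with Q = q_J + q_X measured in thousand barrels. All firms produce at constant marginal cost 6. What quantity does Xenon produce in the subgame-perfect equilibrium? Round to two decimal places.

The follower Xenon best-responds to any q_J: π_X = (71 - 2Q)q_X - 6q_X.
Follower FOC: 65 - 2q_J - 4q_X = 0, so q_X(q_J) = (65 - 2q_J)/4.
The leader anticipates this reaction. Substituting into P = 71 - 2Q gives P = 77/2 - q_J, so π_J = (77/2 - q_J)q_J - 6q_J.
Maximising: ∂π_J/∂q_J = 65/2 - 2q_J = 0, giving q_J = 65/4.
Then q_X = (65 - 2·(65/4))/4 = 65/8.

8.13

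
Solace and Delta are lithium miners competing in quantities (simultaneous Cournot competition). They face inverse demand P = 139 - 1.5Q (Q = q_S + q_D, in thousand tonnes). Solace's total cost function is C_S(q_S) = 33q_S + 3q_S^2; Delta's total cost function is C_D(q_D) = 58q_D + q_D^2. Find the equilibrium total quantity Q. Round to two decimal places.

Solace's profit: π_S = (139 - 1.5Q)q_S - (33q_S + 3q_S²). Setting ∂π_S/∂q_S = 0: 106 - 9q_S - (3/2)(q_D) = 0.
Delta's first-order condition: 81 - 5q_D - (3/2)(q_S) = 0.
Best responses: q_S = (106 - (3/2)q_D)/9, q_D = (81 - (3/2)q_S)/5.
Substituting one into the other gives q_S = 86/9 and q_D = 40/3.
Total output Q = 86/9 + 40/3 = 206/9.

22.89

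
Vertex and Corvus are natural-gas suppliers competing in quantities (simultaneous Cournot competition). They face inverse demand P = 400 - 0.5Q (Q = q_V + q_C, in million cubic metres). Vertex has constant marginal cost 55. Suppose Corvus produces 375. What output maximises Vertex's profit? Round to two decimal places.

157.50

With the rival's output fixed at 375, Vertex's profit is π_V = (400 - (1/2)·375 - (1/2)q_V)q_V - (55q_V) = (425/2 - (1/2)q_V)q_V - (55q_V).
∂π_V/∂q_V = 315/2 - q_V = 0, so q_V = 315/2.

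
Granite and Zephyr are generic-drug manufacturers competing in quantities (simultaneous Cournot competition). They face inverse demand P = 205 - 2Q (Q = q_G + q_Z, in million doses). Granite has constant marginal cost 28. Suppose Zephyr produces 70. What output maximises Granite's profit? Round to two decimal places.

9.25

With the rival's output fixed at 70, Granite's profit is π_G = (205 - 2·70 - 2q_G)q_G - (28q_G) = (65 - 2q_G)q_G - (28q_G).
∂π_G/∂q_G = 37 - 4q_G = 0, so q_G = 37/4.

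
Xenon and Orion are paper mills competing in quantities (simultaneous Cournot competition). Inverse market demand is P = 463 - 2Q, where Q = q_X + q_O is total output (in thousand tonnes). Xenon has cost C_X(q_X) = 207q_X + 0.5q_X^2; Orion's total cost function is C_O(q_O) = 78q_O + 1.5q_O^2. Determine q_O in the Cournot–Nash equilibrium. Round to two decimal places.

Xenon's profit: π_X = (463 - 2Q)q_X - (207q_X + (1/2)q_X²). Setting ∂π_X/∂q_X = 0: 256 - 5q_X - 2(q_O) = 0.
Orion's profit: π_O = (463 - 2Q)q_O - (78q_O + (3/2)q_O²). Setting ∂π_O/∂q_O = 0: 385 - 7q_O - 2(q_X) = 0.
Best responses: q_X = (256 - 2q_O)/5, q_O = (385 - 2q_X)/7.
Solving the pair: q_X = 1022/31, q_O = 1413/31.

45.58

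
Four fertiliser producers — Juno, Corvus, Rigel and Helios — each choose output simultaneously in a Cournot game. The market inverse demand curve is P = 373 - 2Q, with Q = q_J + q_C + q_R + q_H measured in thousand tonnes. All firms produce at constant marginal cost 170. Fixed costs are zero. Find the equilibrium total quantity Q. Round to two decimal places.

81.20

Each firm earns π_i = (373 - 2Q)q_i - 170q_i.
Setting ∂π_i/∂q_i = 0 with rivals' quantities fixed: 203 - 4q_i - 2·Σ_{j≠i} q_j = 0.
By symmetry each firm produces the same amount; substituting Σ_{j≠i} q_j = 3q_i yields q_i = 203/10.
Total output Q = 203/10 + 203/10 + 203/10 + 203/10 = 406/5.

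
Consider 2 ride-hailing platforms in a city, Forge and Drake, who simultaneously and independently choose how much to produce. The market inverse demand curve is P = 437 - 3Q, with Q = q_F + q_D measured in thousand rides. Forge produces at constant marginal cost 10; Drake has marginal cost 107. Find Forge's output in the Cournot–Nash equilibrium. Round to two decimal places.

58.22

Forge's profit: π_F = (437 - 3Q)q_F - (10q_F). Setting ∂π_F/∂q_F = 0: 427 - 6q_F - 3(q_D) = 0.
Drake's first-order condition: 330 - 6q_D - 3(q_F) = 0.
Rearranging gives the reaction functions q_F = (427 - 3q_D)/6 and q_D = (330 - 3q_F)/6.
Solving the pair: q_F = 524/9, q_D = 233/9.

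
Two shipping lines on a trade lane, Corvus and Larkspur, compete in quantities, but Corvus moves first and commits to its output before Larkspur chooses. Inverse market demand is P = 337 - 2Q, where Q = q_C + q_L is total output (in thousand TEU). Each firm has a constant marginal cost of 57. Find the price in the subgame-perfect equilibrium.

127

The follower Larkspur best-responds to any q_C: π_L = (337 - 2Q)q_L - 57q_L.
Setting the follower's marginal profit to zero, 280 - 2q_C - 4q_L = 0, i.e. q_L = (280 - 2q_C)/4.
The leader anticipates this reaction. Substituting into P = 337 - 2Q gives P = 197 - q_C, so π_C = (197 - q_C)q_C - 57q_C.
Leader FOC: 140 - 2q_C = 0, so q_C = 70.
Then q_L = (280 - 2·70)/4 = 35.
Total output Q = 105, so price P = 337 - 2·105 = 127.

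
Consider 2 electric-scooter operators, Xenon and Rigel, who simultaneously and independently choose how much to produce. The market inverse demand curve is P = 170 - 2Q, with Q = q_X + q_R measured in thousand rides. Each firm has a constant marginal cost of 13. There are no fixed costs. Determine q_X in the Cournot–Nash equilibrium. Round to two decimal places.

A representative firm's profit is π_i = q_i(170 - 2Q) - 13q_i.
Setting ∂π_i/∂q_i = 0 with rivals' quantities fixed: 157 - 4q_i - 2q_j = 0.
By symmetry each firm produces the same amount; substituting q_j = q_i yields q_i = 157/6.

26.17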